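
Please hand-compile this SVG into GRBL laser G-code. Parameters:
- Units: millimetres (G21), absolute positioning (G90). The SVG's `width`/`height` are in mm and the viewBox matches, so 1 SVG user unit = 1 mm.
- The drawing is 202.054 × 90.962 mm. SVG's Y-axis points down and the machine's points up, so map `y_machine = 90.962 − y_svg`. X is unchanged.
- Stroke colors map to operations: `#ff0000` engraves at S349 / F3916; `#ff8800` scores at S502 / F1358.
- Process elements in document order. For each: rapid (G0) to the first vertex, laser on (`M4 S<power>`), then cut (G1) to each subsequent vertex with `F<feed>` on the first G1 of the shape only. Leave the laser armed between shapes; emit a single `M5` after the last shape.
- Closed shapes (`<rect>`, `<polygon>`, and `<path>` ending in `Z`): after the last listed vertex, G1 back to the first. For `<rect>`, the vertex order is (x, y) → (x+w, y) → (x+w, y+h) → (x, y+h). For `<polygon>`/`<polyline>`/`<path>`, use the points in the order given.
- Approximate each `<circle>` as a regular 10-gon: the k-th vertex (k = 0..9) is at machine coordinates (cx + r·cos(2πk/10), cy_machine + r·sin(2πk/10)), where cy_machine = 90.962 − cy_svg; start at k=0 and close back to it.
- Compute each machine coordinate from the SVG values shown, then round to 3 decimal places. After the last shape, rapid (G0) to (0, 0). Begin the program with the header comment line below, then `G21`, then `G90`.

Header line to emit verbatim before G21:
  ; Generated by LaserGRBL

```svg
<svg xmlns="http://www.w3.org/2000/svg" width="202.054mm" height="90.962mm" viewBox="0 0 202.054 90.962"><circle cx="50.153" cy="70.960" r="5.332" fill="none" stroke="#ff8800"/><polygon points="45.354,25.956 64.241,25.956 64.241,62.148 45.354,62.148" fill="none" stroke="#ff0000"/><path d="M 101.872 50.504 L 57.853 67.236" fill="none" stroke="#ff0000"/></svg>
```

; Generated by LaserGRBL
G21
G90
G0 X55.485 Y20.002
M4 S502
G1 X54.467 Y23.136 F1358
G1 X51.801 Y25.073
G1 X48.505 Y25.073
G1 X45.839 Y23.136
G1 X44.821 Y20.002
G1 X45.839 Y16.868
G1 X48.505 Y14.931
G1 X51.801 Y14.931
G1 X54.467 Y16.868
G1 X55.485 Y20.002
G0 X45.354 Y65.006
M4 S349
G1 X64.241 Y65.006 F3916
G1 X64.241 Y28.814
G1 X45.354 Y28.814
G1 X45.354 Y65.006
G0 X101.872 Y40.458
M4 S349
G1 X57.853 Y23.726 F3916
M5
G0 X0.000 Y0.000

viewBox `0 0 202.054 90.962` with mm width/height → 1 unit = 1 mm. Flip: y_m = 90.962 − y_svg.

**Shape 1** — `<circle>` circle, stroke `#ff8800` → score (S502, F1358). Machine vertices: (55.485,20.002) → (54.467,23.136) → (51.801,25.073) → (48.505,25.073) → (45.839,23.136) → (44.821,20.002) → (45.839,16.868) → (48.505,14.931) → (51.801,14.931) → (54.467,16.868) → (55.485,20.002). Closed: final G1 returns to the first vertex.

**Shape 2** — `<polygon>` rectangle, stroke `#ff0000` → engrave (S349, F3916). Machine vertices: (45.354,65.006) → (64.241,65.006) → (64.241,28.814) → (45.354,28.814) → (45.354,65.006). Closed: final G1 returns to the first vertex.

**Shape 3** — `<path>` line segment, stroke `#ff0000` → engrave (S349, F3916). Machine vertices: (101.872,40.458) → (57.853,23.726). Open path.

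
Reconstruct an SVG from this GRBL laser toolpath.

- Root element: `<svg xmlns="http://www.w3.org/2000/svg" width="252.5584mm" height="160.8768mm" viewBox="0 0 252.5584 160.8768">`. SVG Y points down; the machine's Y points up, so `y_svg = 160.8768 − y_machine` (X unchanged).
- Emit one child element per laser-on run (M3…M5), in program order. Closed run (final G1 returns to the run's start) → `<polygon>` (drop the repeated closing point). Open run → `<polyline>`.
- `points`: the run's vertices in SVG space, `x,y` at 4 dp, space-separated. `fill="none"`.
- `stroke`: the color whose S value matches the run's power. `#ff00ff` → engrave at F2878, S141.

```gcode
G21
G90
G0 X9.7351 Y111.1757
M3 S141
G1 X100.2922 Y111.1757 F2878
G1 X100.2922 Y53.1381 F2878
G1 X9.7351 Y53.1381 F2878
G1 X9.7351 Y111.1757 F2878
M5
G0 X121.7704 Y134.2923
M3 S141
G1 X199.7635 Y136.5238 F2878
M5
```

y_svg = 160.8768 − y_m. Every run uses S141, so all elements get stroke `#ff00ff` (engrave).

[1] closed run; points: 9.7351,49.7011 100.2922,49.7011 100.2922,107.7387 9.7351,107.7387

[2] open run; points: 121.7704,26.5845 199.7635,24.3530

<svg xmlns="http://www.w3.org/2000/svg" width="252.5584mm" height="160.8768mm" viewBox="0 0 252.5584 160.8768">
  <polygon points="9.7351,49.7011 100.2922,49.7011 100.2922,107.7387 9.7351,107.7387" fill="none" stroke="#ff00ff"/>
  <polyline points="121.7704,26.5845 199.7635,24.3530" fill="none" stroke="#ff00ff"/>
</svg>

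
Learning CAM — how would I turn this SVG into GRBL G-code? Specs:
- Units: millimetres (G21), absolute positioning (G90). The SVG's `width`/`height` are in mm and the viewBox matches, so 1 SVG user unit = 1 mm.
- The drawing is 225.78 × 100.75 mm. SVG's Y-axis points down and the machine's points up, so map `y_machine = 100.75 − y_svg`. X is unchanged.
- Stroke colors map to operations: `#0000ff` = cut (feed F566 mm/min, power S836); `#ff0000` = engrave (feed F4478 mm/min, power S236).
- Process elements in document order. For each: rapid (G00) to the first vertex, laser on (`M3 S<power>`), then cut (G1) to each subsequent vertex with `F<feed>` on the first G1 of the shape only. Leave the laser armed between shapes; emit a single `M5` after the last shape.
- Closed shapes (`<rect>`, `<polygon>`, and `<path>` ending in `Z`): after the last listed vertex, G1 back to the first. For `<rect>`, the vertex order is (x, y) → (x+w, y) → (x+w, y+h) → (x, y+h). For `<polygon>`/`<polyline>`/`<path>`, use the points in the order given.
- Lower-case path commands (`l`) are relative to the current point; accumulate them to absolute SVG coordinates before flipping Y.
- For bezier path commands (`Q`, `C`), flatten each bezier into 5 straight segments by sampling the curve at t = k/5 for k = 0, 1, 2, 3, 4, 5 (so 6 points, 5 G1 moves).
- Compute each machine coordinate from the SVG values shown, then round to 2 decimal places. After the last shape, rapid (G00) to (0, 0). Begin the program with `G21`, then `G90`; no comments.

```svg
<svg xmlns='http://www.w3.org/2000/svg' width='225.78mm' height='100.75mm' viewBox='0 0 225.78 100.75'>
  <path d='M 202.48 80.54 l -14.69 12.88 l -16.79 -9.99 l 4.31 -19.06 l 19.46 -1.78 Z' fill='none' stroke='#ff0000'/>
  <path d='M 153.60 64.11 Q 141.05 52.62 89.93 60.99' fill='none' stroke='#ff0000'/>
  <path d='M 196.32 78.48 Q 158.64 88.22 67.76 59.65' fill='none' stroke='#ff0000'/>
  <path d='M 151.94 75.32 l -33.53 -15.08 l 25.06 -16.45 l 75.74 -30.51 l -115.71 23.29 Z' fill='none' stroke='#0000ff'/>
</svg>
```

Since the viewBox matches the mm dimensions, user units are millimetres directly. The only transform is the Y-flip y_m = 100.75 − y_svg.

Shape 1 is a regular polygon drawn with `<path>`. Its stroke #ff0000 means engrave at S236, F4478. After flipping Y the toolpath is (202.48,20.21) → (187.79,7.33) → (171.00,17.32) → (175.31,36.38) → (194.77,38.16) → (202.48,20.21), returning to the start.

Shape 2 is a quadratic bezier drawn with `<path>`. Its stroke #ff0000 means engrave at S236, F4478. After flipping Y the toolpath is (153.60,36.64) → (147.04,40.44) → (137.39,42.65) → (124.65,43.28) → (108.84,42.31) → (89.93,39.76).

Shape 3 is a quadratic bezier drawn with `<path>`. Its stroke #ff0000 means engrave at S236, F4478. After flipping Y the toolpath is (196.32,22.27) → (179.12,19.91) → (157.66,20.61) → (131.95,24.37) → (101.98,31.20) → (67.76,41.10).

Shape 4 is a closed polygon drawn with `<path>`. Its stroke #0000ff means cut at S836, F566. After flipping Y the toolpath is (151.94,25.43) → (118.41,40.51) → (143.47,56.96) → (219.21,87.47) → (103.50,64.18) → (151.94,25.43), returning to the start.

G21
G90
G00 X202.48 Y20.21
M3 S236
G1 X187.79 Y7.33 F4478
G1 X171.00 Y17.32
G1 X175.31 Y36.38
G1 X194.77 Y38.16
G1 X202.48 Y20.21
G00 X153.60 Y36.64
M3 S236
G1 X147.04 Y40.44 F4478
G1 X137.39 Y42.65
G1 X124.65 Y43.28
G1 X108.84 Y42.31
G1 X89.93 Y39.76
G00 X196.32 Y22.27
M3 S236
G1 X179.12 Y19.91 F4478
G1 X157.66 Y20.61
G1 X131.95 Y24.37
G1 X101.98 Y31.20
G1 X67.76 Y41.10
G00 X151.94 Y25.43
M3 S836
G1 X118.41 Y40.51 F566
G1 X143.47 Y56.96
G1 X219.21 Y87.47
G1 X103.50 Y64.18
G1 X151.94 Y25.43
M5
G00 X0.00 Y0.00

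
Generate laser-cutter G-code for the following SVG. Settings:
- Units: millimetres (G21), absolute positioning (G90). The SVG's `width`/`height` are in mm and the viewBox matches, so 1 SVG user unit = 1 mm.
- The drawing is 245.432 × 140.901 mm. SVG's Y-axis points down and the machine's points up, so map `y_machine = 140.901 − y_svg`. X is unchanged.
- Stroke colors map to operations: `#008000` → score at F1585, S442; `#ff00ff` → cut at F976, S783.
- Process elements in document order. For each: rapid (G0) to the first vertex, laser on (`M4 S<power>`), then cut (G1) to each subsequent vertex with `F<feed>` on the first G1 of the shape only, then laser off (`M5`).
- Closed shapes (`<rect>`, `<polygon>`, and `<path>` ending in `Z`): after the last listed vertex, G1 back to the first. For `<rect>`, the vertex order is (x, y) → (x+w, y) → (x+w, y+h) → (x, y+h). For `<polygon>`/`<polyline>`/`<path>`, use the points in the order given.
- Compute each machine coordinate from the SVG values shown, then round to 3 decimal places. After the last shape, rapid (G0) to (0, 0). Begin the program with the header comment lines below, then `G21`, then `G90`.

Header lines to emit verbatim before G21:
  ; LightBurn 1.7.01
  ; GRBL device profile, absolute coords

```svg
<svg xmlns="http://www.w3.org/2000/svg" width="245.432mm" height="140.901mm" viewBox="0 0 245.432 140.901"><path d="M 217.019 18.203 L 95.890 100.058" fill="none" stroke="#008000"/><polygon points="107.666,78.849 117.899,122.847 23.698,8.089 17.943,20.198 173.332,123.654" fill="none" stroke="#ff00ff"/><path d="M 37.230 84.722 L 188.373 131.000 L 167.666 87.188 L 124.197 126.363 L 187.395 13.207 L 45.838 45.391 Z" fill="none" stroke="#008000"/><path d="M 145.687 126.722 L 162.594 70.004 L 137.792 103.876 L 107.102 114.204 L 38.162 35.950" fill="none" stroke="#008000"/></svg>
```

1 u = 1 mm; y_m = 140.901 − y.

[1] `<path>` line segment, #008000→score S442 F1585: (217.019,122.698) → (95.890,40.843)

[2] `<polygon>` closed polygon, #ff00ff→cut S783 F976: (107.666,62.052) → (117.899,18.054) → (23.698,132.812) → (17.943,120.703) → (173.332,17.247) → (107.666,62.052) (closed)

[3] `<path>` closed polygon, #008000→score S442 F1585: (37.230,56.179) → (188.373,9.901) → (167.666,53.713) → (124.197,14.538) → (187.395,127.694) → (45.838,95.510) → (37.230,56.179) (closed)

[4] `<path>` open polyline, #008000→score S442 F1585: (145.687,14.179) → (162.594,70.897) → (137.792,37.025) → (107.102,26.697) → (38.162,104.951)

; LightBurn 1.7.01
; GRBL device profile, absolute coords
G21
G90
G0 X217.019 Y122.698
M4 S442
G1 X95.890 Y40.843 F1585
M5
G0 X107.666 Y62.052
M4 S783
G1 X117.899 Y18.054 F976
G1 X23.698 Y132.812
G1 X17.943 Y120.703
G1 X173.332 Y17.247
G1 X107.666 Y62.052
M5
G0 X37.230 Y56.179
M4 S442
G1 X188.373 Y9.901 F1585
G1 X167.666 Y53.713
G1 X124.197 Y14.538
G1 X187.395 Y127.694
G1 X45.838 Y95.510
G1 X37.230 Y56.179
M5
G0 X145.687 Y14.179
M4 S442
G1 X162.594 Y70.897 F1585
G1 X137.792 Y37.025
G1 X107.102 Y26.697
G1 X38.162 Y104.951
M5
G0 X0.000 Y0.000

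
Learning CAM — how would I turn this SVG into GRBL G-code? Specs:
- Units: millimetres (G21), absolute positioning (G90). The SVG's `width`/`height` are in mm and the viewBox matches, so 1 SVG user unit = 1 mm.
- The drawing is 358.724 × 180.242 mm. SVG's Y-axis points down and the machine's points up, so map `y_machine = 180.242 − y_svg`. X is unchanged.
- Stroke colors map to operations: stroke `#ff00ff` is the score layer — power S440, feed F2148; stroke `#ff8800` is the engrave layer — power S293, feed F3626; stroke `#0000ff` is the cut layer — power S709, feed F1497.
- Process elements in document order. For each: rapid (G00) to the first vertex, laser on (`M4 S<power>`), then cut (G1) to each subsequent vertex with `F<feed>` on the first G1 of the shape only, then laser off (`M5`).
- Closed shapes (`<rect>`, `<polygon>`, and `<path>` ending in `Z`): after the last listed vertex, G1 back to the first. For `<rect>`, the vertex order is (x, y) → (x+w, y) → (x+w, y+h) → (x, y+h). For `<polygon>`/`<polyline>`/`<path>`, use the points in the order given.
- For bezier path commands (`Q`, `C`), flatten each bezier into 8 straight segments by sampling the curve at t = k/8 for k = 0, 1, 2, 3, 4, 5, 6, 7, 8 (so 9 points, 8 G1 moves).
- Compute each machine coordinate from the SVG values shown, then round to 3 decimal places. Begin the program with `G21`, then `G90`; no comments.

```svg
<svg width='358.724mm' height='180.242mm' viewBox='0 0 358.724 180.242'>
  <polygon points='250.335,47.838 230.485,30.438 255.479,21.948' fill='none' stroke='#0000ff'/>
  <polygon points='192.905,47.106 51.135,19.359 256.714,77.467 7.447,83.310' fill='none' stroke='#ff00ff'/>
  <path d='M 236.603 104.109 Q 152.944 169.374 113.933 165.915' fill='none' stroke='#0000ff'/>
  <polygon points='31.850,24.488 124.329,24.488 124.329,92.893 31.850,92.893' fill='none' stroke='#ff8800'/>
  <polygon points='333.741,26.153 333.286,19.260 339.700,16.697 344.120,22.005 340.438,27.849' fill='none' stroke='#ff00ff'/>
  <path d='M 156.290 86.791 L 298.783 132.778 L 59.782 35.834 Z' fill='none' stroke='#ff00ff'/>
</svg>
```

G21
G90
G00 X250.335 Y132.404
M4 S709
G1 X230.485 Y149.804 F1497
G1 X255.479 Y158.294
G1 X250.335 Y132.404
M5
G00 X192.905 Y133.136
M4 S440
G1 X51.135 Y160.883 F2148
G1 X256.714 Y102.775
G1 X7.447 Y96.932
G1 X192.905 Y133.136
M5
G00 X236.603 Y76.133
M4 S709
G1 X216.386 Y60.891 F1497
G1 X197.564 Y47.796
G1 X180.137 Y36.849
G1 X164.106 Y28.049
G1 X149.470 Y21.397
G1 X136.229 Y16.893
G1 X124.383 Y14.536
G1 X113.933 Y14.327
M5
G00 X31.850 Y155.754
M4 S293
G1 X124.329 Y155.754 F3626
G1 X124.329 Y87.349
G1 X31.850 Y87.349
G1 X31.850 Y155.754
M5
G00 X333.741 Y154.089
M4 S440
G1 X333.286 Y160.982 F2148
G1 X339.700 Y163.545
G1 X344.120 Y158.237
G1 X340.438 Y152.393
G1 X333.741 Y154.089
M5
G00 X156.290 Y93.451
M4 S440
G1 X298.783 Y47.464 F2148
G1 X59.782 Y144.408
G1 X156.290 Y93.451
M5

Since the viewBox matches the mm dimensions, user units are millimetres directly. The only transform is the Y-flip y_m = 180.242 − y_svg.

Shape 1 is a regular polygon drawn with `<polygon>`. Its stroke #0000ff means cut at S709, F1497. After flipping Y the toolpath is (250.335,132.404) → (230.485,149.804) → (255.479,158.294) → (250.335,132.404), returning to the start.

Shape 2 is a closed polygon drawn with `<polygon>`. Its stroke #ff00ff means score at S440, F2148. After flipping Y the toolpath is (192.905,133.136) → (51.135,160.883) → (256.714,102.775) → (7.447,96.932) → (192.905,133.136), returning to the start.

Shape 3 is a quadratic bezier drawn with `<path>`. Its stroke #0000ff means cut at S709, F1497. After flipping Y the toolpath is (236.603,76.133) → (216.386,60.891) → (197.564,47.796) → (180.137,36.849) → (164.106,28.049) → (149.470,21.397) → (136.229,16.893) → (124.383,14.536) → (113.933,14.327).

Shape 4 is a rectangle drawn with `<polygon>`. Its stroke #ff8800 means engrave at S293, F3626. After flipping Y the toolpath is (31.850,155.754) → (124.329,155.754) → (124.329,87.349) → (31.850,87.349) → (31.850,155.754), returning to the start.

Shape 5 is a regular polygon drawn with `<polygon>`. Its stroke #ff00ff means score at S440, F2148. After flipping Y the toolpath is (333.741,154.089) → (333.286,160.982) → (339.700,163.545) → (344.120,158.237) → (340.438,152.393) → (333.741,154.089), returning to the start.

Shape 6 is a closed polygon drawn with `<path>`. Its stroke #ff00ff means score at S440, F2148. After flipping Y the toolpath is (156.290,93.451) → (298.783,47.464) → (59.782,144.408) → (156.290,93.451), returning to the start.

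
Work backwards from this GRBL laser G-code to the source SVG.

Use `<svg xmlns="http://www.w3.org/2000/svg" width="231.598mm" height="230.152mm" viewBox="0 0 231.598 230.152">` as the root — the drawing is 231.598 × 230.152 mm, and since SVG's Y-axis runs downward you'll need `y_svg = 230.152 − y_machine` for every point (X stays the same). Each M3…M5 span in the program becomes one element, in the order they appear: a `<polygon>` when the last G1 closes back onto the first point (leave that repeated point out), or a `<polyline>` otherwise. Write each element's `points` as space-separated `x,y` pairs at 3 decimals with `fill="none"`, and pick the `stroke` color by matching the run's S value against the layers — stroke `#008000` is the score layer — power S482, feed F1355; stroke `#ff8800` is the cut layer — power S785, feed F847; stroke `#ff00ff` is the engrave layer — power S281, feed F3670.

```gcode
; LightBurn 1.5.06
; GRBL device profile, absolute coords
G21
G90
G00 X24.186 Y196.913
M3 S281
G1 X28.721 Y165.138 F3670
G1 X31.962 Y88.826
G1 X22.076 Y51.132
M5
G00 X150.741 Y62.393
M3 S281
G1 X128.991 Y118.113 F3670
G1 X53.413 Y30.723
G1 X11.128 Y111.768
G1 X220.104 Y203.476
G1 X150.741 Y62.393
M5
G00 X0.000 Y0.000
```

Each laser-on run becomes one SVG element. Flip Y back into SVG space with y_svg = 230.152 − y_machine. Every run uses S281, so all elements get stroke `#ff00ff` (engrave).

Run 1: The run is open, so emit a `<polyline>` with points (Y-flipped): 24.186,33.239 28.721,65.014 31.962,141.326 22.076,179.020.

Run 2: The run returns to its start, so emit a `<polygon>` with points (Y-flipped): 150.741,167.759 128.991,112.039 53.413,199.429 11.128,118.384 220.104,26.676.

<svg xmlns="http://www.w3.org/2000/svg" width="231.598mm" height="230.152mm" viewBox="0 0 231.598 230.152">
  <polyline points="24.186,33.239 28.721,65.014 31.962,141.326 22.076,179.020" fill="none" stroke="#ff00ff"/>
  <polygon points="150.741,167.759 128.991,112.039 53.413,199.429 11.128,118.384 220.104,26.676" fill="none" stroke="#ff00ff"/>
</svg>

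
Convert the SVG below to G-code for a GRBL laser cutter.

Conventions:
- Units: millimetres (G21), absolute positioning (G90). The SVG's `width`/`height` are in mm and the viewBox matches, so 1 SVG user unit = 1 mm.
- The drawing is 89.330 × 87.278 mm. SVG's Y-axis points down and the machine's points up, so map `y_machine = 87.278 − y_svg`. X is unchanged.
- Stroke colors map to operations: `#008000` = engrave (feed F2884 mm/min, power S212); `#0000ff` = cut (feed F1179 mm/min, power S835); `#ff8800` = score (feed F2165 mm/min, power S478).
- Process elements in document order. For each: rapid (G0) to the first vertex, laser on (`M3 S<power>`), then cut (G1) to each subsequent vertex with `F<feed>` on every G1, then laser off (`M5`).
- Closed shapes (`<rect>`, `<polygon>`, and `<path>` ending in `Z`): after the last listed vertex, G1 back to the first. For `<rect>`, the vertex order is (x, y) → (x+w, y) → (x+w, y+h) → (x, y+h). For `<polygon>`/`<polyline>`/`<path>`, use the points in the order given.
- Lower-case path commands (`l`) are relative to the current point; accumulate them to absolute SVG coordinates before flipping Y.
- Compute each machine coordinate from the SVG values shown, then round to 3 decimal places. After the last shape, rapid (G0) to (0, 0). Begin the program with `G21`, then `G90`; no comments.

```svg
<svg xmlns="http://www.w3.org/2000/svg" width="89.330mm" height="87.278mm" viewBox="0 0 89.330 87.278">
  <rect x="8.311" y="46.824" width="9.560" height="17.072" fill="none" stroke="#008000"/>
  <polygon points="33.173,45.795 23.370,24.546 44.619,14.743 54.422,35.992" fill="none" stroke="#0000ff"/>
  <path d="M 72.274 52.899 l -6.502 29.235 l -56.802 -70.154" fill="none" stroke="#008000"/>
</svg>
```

G21
G90
G0 X8.311 Y40.454
M3 S212
G1 X17.871 Y40.454 F2884
G1 X17.871 Y23.382 F2884
G1 X8.311 Y23.382 F2884
G1 X8.311 Y40.454 F2884
M5
G0 X33.173 Y41.483
M3 S835
G1 X23.370 Y62.732 F1179
G1 X44.619 Y72.535 F1179
G1 X54.422 Y51.286 F1179
G1 X33.173 Y41.483 F1179
M5
G0 X72.274 Y34.379
M3 S212
G1 X65.772 Y5.144 F2884
G1 X8.970 Y75.298 F2884
M5
G0 X0.000 Y0.000

Since the viewBox matches the mm dimensions, user units are millimetres directly. The only transform is the Y-flip y_m = 87.278 − y_svg.

Shape 1 is a rectangle drawn with `<rect>`. Its stroke #008000 means engrave at S212, F2884. After flipping Y the toolpath is (8.311,40.454) → (17.871,40.454) → (17.871,23.382) → (8.311,23.382) → (8.311,40.454), returning to the start.

Shape 2 is a regular polygon drawn with `<polygon>`. Its stroke #0000ff means cut at S835, F1179. After flipping Y the toolpath is (33.173,41.483) → (23.370,62.732) → (44.619,72.535) → (54.422,51.286) → (33.173,41.483), returning to the start.

Shape 3 is a open polyline drawn with `<path>`. Its stroke #008000 means engrave at S212, F2884. After flipping Y the toolpath is (72.274,34.379) → (65.772,5.144) → (8.970,75.298).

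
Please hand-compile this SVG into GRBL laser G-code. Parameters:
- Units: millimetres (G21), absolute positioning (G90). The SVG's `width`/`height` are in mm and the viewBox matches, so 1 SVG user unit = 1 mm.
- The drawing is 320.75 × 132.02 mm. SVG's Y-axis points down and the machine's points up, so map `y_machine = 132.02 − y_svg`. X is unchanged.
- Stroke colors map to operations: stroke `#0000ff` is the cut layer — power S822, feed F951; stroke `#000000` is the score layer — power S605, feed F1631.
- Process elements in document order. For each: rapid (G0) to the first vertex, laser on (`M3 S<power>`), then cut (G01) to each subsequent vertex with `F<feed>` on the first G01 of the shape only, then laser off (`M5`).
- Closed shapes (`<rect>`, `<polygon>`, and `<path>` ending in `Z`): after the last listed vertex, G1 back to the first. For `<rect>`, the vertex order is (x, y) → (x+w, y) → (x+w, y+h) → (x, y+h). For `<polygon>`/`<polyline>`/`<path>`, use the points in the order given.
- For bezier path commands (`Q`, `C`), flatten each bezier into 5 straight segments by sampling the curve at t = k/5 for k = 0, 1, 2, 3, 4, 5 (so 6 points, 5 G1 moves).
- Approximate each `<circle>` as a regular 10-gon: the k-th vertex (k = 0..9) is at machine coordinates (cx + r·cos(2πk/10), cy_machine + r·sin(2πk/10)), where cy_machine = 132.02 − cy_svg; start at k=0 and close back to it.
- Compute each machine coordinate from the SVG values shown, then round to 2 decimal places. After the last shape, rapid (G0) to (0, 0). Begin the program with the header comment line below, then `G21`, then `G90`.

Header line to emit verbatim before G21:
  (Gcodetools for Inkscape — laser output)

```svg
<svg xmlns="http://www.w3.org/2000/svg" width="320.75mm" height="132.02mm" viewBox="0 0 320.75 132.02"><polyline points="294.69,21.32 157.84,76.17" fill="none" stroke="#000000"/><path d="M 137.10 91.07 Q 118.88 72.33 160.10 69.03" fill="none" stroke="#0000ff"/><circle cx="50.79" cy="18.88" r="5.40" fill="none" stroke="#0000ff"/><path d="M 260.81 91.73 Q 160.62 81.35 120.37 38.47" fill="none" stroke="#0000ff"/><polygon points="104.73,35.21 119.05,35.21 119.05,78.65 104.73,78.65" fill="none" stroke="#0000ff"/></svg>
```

(Gcodetools for Inkscape — laser output)
G21
G90
G0 X294.69 Y110.70
M3 S605
G01 X157.84 Y55.85 F1631
M5
G0 X137.10 Y40.95
M3 S822
G01 X132.19 Y47.83 F951
G01 X132.03 Y53.47
G01 X136.63 Y57.88
G01 X145.99 Y61.05
G01 X160.10 Y62.99
M5
G0 X56.19 Y113.14
M3 S822
G01 X55.16 Y116.31 F951
G01 X52.46 Y118.28
G01 X49.12 Y118.28
G01 X46.42 Y116.31
G01 X45.39 Y113.14
G01 X46.42 Y109.97
G01 X49.12 Y108.00
G01 X52.46 Y108.00
G01 X55.16 Y109.97
G01 X56.19 Y113.14
M5
G0 X260.81 Y40.29
M3 S822
G01 X223.13 Y45.74 F951
G01 X190.25 Y53.79
G01 X162.16 Y64.45
G01 X138.87 Y77.70
G01 X120.37 Y93.55
M5
G0 X104.73 Y96.81
M3 S822
G01 X119.05 Y96.81 F951
G01 X119.05 Y53.37
G01 X104.73 Y53.37
G01 X104.73 Y96.81
M5
G0 X0.00 Y0.00

viewBox `0 0 320.75 132.02` with mm width/height → 1 unit = 1 mm. Flip: y_m = 132.02 − y_svg.

**Shape 1** — `<polyline>` line segment, stroke `#000000` → score (S605, F1631). Machine vertices: (294.69,110.70) → (157.84,55.85). Open path.

**Shape 2** — `<path>` quadratic bezier, stroke `#0000ff` → cut (S822, F951). Control points (SVG): P0=(137.10,91.07), P1=(118.88,72.33), P2=(160.10,69.03); sampled at t=k/5. Machine vertices: (137.10,40.95) → (132.19,47.83) → (132.03,53.47) → (136.63,57.88) → (145.99,61.05) → (160.10,62.99). Open path.

**Shape 3** — `<circle>` circle, stroke `#0000ff` → cut (S822, F951). Machine vertices: (56.19,113.14) → (55.16,116.31) → (52.46,118.28) → (49.12,118.28) → (46.42,116.31) → (45.39,113.14) → (46.42,109.97) → (49.12,108.00) → (52.46,108.00) → (55.16,109.97) → (56.19,113.14). Closed: final G1 returns to the first vertex.

**Shape 4** — `<path>` quadratic bezier, stroke `#0000ff` → cut (S822, F951). Control points (SVG): P0=(260.81,91.73), P1=(160.62,81.35), P2=(120.37,38.47); sampled at t=k/5. Machine vertices: (260.81,40.29) → (223.13,45.74) → (190.25,53.79) → (162.16,64.45) → (138.87,77.70) → (120.37,93.55). Open path.

**Shape 5** — `<polygon>` rectangle, stroke `#0000ff` → cut (S822, F951). Machine vertices: (104.73,96.81) → (119.05,96.81) → (119.05,53.37) → (104.73,53.37) → (104.73,96.81). Closed: final G1 returns to the first vertex.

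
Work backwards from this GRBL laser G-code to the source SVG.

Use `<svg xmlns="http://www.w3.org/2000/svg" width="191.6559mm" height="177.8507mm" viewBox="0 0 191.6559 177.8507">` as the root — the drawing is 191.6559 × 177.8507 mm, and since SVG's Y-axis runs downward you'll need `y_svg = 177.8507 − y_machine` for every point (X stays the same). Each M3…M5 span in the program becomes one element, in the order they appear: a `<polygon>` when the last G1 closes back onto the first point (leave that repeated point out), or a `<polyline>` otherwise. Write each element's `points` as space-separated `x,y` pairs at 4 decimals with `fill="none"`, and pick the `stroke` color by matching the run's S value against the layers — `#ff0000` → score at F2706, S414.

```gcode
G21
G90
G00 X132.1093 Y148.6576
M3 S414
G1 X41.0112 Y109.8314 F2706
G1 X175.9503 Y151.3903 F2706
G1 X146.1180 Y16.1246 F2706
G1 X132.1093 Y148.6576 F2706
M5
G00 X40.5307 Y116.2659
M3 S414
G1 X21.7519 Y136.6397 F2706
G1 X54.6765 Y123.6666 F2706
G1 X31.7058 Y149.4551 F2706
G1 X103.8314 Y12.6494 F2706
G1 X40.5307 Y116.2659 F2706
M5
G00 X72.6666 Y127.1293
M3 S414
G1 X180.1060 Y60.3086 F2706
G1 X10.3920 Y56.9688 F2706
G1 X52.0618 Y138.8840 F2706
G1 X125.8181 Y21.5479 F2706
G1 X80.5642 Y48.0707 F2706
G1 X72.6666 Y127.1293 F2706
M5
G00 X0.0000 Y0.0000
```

<svg xmlns="http://www.w3.org/2000/svg" width="191.6559mm" height="177.8507mm" viewBox="0 0 191.6559 177.8507">
  <polygon points="132.1093,29.1931 41.0112,68.0193 175.9503,26.4604 146.1180,161.7261" fill="none" stroke="#ff0000"/>
  <polygon points="40.5307,61.5848 21.7519,41.2110 54.6765,54.1841 31.7058,28.3956 103.8314,165.2013" fill="none" stroke="#ff0000"/>
  <polygon points="72.6666,50.7214 180.1060,117.5421 10.3920,120.8819 52.0618,38.9667 125.8181,156.3028 80.5642,129.7800" fill="none" stroke="#ff0000"/>
</svg>

Each laser-on run becomes one SVG element. Flip Y back into SVG space with y_svg = 177.8507 − y_machine. Every run uses S414, so all elements get stroke `#ff0000` (score).

Run 1: The run returns to its start, so emit a `<polygon>` with points (Y-flipped): 132.1093,29.1931 41.0112,68.0193 175.9503,26.4604 146.1180,161.7261.

Run 2: The run returns to its start, so emit a `<polygon>` with points (Y-flipped): 40.5307,61.5848 21.7519,41.2110 54.6765,54.1841 31.7058,28.3956 103.8314,165.2013.

Run 3: The run returns to its start, so emit a `<polygon>` with points (Y-flipped): 72.6666,50.7214 180.1060,117.5421 10.3920,120.8819 52.0618,38.9667 125.8181,156.3028 80.5642,129.7800.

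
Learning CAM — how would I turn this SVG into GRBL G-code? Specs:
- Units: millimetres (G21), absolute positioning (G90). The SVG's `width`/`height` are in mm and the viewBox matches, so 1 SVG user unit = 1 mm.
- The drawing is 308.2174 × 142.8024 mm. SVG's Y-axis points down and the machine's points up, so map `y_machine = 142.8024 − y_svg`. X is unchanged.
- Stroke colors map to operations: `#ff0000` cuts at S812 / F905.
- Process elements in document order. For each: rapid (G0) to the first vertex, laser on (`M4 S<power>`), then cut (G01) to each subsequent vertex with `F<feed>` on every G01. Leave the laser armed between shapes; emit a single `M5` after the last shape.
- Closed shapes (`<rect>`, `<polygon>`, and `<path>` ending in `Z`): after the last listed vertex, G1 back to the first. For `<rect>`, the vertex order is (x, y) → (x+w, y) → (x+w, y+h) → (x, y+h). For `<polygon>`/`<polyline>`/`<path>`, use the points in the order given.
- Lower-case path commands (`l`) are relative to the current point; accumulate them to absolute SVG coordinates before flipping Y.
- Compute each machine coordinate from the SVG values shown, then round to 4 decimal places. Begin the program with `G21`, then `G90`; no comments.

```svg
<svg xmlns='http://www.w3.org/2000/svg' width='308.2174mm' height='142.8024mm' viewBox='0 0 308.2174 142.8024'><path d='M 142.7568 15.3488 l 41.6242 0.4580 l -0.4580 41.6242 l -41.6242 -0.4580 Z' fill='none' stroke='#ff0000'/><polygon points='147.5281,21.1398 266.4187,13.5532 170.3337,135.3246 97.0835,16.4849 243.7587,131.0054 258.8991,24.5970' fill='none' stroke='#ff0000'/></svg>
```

G21
G90
G0 X142.7568 Y127.4536
M4 S812
G01 X184.3810 Y126.9956 F905
G01 X183.9230 Y85.3714 F905
G01 X142.2988 Y85.8294 F905
G01 X142.7568 Y127.4536 F905
G0 X147.5281 Y121.6626
M4 S812
G01 X266.4187 Y129.2492 F905
G01 X170.3337 Y7.4778 F905
G01 X97.0835 Y126.3175 F905
G01 X243.7587 Y11.7970 F905
G01 X258.8991 Y118.2054 F905
G01 X147.5281 Y121.6626 F905
M5

viewBox `0 0 308.2174 142.8024` with mm width/height → 1 unit = 1 mm. Flip: y_m = 142.8024 − y_svg.

**Shape 1** — `<path>` regular polygon, stroke `#ff0000` → cut (S812, F905). Machine vertices: (142.7568,127.4536) → (184.3810,126.9956) → (183.9230,85.3714) → (142.2988,85.8294) → (142.7568,127.4536). Closed: final G1 returns to the first vertex.

**Shape 2** — `<polygon>` closed polygon, stroke `#ff0000` → cut (S812, F905). Machine vertices: (147.5281,121.6626) → (266.4187,129.2492) → (170.3337,7.4778) → (97.0835,126.3175) → (243.7587,11.7970) → (258.8991,118.2054) → (147.5281,121.6626). Closed: final G1 returns to the first vertex.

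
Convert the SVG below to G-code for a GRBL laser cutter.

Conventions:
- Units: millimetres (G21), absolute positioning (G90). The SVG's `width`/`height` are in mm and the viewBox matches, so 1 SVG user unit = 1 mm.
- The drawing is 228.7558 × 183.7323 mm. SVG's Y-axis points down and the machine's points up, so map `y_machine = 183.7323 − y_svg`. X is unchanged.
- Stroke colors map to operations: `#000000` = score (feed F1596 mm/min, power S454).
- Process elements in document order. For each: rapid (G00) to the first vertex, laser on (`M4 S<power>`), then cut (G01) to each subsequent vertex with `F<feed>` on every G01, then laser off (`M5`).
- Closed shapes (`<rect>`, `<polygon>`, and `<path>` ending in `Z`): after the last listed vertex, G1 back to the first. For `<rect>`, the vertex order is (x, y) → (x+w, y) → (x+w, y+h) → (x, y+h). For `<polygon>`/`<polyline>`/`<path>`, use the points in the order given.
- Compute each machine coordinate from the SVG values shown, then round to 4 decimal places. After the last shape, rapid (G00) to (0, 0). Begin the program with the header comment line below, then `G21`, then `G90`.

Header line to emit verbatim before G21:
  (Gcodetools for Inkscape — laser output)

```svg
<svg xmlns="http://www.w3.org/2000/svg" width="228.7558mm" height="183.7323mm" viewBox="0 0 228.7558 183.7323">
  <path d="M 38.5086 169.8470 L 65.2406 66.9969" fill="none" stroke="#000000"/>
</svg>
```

viewBox `0 0 228.7558 183.7323` with mm width/height → 1 unit = 1 mm. Flip: y_m = 183.7323 − y_svg.

**Shape 1** — `<path>` line segment, stroke `#000000` → score (S454, F1596). Machine vertices: (38.5086,13.8853) → (65.2406,116.7354). Open path.

(Gcodetools for Inkscape — laser output)
G21
G90
G00 X38.5086 Y13.8853
M4 S454
G01 X65.2406 Y116.7354 F1596
M5
G00 X0.0000 Y0.0000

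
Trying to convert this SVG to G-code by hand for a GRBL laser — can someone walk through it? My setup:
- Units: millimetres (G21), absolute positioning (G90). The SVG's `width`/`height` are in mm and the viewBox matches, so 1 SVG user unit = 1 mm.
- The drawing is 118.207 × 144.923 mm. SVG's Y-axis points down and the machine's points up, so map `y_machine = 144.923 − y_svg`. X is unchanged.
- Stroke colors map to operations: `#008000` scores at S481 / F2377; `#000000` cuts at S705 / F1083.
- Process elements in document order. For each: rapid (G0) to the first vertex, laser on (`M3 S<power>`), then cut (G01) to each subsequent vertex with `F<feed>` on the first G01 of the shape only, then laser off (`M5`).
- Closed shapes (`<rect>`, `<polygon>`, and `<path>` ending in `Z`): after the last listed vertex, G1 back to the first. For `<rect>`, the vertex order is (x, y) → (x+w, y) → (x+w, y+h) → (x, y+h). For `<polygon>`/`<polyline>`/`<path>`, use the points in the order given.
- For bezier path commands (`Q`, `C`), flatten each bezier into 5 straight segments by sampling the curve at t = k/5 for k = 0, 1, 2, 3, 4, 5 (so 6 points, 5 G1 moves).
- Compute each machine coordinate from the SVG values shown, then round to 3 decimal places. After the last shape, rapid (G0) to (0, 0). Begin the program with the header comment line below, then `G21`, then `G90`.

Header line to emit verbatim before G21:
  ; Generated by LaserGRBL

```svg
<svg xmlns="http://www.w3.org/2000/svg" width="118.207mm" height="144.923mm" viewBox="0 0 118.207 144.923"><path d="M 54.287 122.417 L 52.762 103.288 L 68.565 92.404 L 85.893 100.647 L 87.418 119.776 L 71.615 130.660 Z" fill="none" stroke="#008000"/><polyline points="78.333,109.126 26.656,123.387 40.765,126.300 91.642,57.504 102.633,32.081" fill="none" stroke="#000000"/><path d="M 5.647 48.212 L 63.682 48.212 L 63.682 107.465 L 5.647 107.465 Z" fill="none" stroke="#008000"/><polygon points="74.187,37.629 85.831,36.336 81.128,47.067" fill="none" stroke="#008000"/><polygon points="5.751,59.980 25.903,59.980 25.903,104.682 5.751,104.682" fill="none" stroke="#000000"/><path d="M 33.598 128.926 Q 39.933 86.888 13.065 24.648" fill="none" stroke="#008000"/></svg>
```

1 u = 1 mm; y_m = 144.923 − y.

[1] `<path>` regular polygon, #008000→score S481 F2377: (54.287,22.506) → (52.762,41.635) → (68.565,52.519) → (85.893,44.276) → (87.418,25.147) → (71.615,14.263) → (54.287,22.506) (closed)

[2] `<polyline>` open polyline, #000000→cut S705 F1083: (78.333,35.797) → (26.656,21.536) → (40.765,18.623) → (91.642,87.419) → (102.633,112.842)

[3] `<path>` rectangle, #008000→score S481 F2377: (5.647,96.711) → (63.682,96.711) → (63.682,37.458) → (5.647,37.458) → (5.647,96.711) (closed)

[4] `<polygon>` regular polygon, #008000→score S481 F2377: (74.187,107.294) → (85.831,108.587) → (81.128,97.856) → (74.187,107.294) (closed)

[5] `<polygon>` rectangle, #000000→cut S705 F1083: (5.751,84.943) → (25.903,84.943) → (25.903,40.241) → (5.751,40.241) → (5.751,84.943) (closed)

[6] `<path>` quadratic bezier, #008000→score S481 F2377: (33.598,15.997) → (34.804,33.620) → (33.354,52.860) → (29.247,73.715) → (22.484,96.187) → (13.065,120.275)

; Generated by LaserGRBL
G21
G90
G0 X54.287 Y22.506
M3 S481
G01 X52.762 Y41.635 F2377
G01 X68.565 Y52.519
G01 X85.893 Y44.276
G01 X87.418 Y25.147
G01 X71.615 Y14.263
G01 X54.287 Y22.506
M5
G0 X78.333 Y35.797
M3 S705
G01 X26.656 Y21.536 F1083
G01 X40.765 Y18.623
G01 X91.642 Y87.419
G01 X102.633 Y112.842
M5
G0 X5.647 Y96.711
M3 S481
G01 X63.682 Y96.711 F2377
G01 X63.682 Y37.458
G01 X5.647 Y37.458
G01 X5.647 Y96.711
M5
G0 X74.187 Y107.294
M3 S481
G01 X85.831 Y108.587 F2377
G01 X81.128 Y97.856
G01 X74.187 Y107.294
M5
G0 X5.751 Y84.943
M3 S705
G01 X25.903 Y84.943 F1083
G01 X25.903 Y40.241
G01 X5.751 Y40.241
G01 X5.751 Y84.943
M5
G0 X33.598 Y15.997
M3 S481
G01 X34.804 Y33.620 F2377
G01 X33.354 Y52.860
G01 X29.247 Y73.715
G01 X22.484 Y96.187
G01 X13.065 Y120.275
M5
G0 X0.000 Y0.000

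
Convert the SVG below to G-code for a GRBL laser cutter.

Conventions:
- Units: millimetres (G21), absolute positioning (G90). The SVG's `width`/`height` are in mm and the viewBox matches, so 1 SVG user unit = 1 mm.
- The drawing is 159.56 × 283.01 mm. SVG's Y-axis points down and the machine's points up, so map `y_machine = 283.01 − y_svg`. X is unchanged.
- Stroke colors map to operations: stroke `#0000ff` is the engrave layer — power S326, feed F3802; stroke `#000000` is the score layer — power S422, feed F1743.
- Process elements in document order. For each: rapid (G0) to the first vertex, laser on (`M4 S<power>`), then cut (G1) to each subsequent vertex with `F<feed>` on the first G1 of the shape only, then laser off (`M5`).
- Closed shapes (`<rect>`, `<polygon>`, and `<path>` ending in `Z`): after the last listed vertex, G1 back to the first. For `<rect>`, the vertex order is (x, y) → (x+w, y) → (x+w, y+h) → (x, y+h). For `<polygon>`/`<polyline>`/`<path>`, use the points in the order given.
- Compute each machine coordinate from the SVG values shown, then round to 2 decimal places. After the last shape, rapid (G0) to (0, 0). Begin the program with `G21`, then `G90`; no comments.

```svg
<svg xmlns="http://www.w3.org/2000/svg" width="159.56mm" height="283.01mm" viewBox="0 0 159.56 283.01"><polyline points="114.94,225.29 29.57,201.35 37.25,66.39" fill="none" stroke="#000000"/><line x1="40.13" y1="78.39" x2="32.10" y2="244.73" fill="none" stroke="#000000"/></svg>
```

G21
G90
G0 X114.94 Y57.72
M4 S422
G1 X29.57 Y81.66 F1743
G1 X37.25 Y216.62
M5
G0 X40.13 Y204.62
M4 S422
G1 X32.10 Y38.28 F1743
M5
G0 X0.00 Y0.00

1 u = 1 mm; y_m = 283.01 − y.

[1] `<polyline>` open polyline, #000000→score S422 F1743: (114.94,57.72) → (29.57,81.66) → (37.25,216.62)

[2] `<line>` line segment, #000000→score S422 F1743: (40.13,204.62) → (32.10,38.28)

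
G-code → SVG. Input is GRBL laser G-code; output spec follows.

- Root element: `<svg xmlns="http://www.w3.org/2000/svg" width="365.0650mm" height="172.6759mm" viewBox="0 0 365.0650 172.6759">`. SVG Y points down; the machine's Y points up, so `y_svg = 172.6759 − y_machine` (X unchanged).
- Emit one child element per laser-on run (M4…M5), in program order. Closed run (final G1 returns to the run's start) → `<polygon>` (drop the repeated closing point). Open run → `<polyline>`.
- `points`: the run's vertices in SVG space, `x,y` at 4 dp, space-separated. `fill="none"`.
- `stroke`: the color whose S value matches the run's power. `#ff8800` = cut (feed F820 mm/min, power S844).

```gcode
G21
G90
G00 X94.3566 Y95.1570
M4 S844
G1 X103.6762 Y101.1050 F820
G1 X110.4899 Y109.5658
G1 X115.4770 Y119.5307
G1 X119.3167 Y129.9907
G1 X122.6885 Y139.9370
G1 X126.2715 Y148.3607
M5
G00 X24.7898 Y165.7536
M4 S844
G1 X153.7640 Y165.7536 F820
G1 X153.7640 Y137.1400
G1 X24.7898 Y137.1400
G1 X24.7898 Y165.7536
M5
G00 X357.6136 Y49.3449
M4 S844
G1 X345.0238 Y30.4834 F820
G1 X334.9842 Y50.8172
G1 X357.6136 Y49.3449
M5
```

<svg xmlns="http://www.w3.org/2000/svg" width="365.0650mm" height="172.6759mm" viewBox="0 0 365.0650 172.6759">
  <polyline points="94.3566,77.5189 103.6762,71.5709 110.4899,63.1101 115.4770,53.1452 119.3167,42.6852 122.6885,32.7389 126.2715,24.3152" fill="none" stroke="#ff8800"/>
  <polygon points="24.7898,6.9223 153.7640,6.9223 153.7640,35.5359 24.7898,35.5359" fill="none" stroke="#ff8800"/>
  <polygon points="357.6136,123.3310 345.0238,142.1925 334.9842,121.8587" fill="none" stroke="#ff8800"/>
</svg>

y_svg = 172.6759 − y_m. Every run uses S844, so all elements get stroke `#ff8800` (cut).

[1] open run; points: 94.3566,77.5189 103.6762,71.5709 110.4899,63.1101 115.4770,53.1452 119.3167,42.6852 122.6885,32.7389 126.2715,24.3152

[2] closed run; points: 24.7898,6.9223 153.7640,6.9223 153.7640,35.5359 24.7898,35.5359

[3] closed run; points: 357.6136,123.3310 345.0238,142.1925 334.9842,121.8587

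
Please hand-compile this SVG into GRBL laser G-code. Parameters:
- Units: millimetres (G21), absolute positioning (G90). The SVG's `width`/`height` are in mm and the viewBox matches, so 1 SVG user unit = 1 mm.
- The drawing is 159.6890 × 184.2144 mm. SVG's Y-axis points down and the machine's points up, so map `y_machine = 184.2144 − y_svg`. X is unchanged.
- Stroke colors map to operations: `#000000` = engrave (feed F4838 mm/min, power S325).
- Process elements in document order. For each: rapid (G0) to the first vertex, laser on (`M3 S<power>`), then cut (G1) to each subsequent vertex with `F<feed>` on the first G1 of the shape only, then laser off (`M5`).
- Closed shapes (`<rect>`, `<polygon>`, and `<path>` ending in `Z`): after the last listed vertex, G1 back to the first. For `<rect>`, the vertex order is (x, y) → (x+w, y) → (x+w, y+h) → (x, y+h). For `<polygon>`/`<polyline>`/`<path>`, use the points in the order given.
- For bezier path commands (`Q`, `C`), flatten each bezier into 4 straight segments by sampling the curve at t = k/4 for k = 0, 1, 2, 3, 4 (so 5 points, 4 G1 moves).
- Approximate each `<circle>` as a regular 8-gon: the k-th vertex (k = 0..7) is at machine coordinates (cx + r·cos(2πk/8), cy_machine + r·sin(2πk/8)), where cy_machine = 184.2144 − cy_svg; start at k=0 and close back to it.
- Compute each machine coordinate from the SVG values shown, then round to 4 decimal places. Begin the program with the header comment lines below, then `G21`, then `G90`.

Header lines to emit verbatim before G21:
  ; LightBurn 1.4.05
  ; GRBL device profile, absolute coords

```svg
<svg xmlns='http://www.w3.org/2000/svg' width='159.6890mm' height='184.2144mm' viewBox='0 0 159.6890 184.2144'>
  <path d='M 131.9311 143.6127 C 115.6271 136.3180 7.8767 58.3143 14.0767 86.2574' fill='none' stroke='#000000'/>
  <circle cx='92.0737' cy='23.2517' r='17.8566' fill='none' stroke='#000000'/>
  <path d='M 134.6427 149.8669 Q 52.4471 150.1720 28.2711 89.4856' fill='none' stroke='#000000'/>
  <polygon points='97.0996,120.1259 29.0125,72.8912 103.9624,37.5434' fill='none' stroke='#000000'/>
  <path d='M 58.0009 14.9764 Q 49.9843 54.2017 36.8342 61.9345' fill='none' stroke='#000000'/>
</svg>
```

Since the viewBox matches the mm dimensions, user units are millimetres directly. The only transform is the Y-flip y_m = 184.2144 − y_svg.

Shape 1 is a cubic bezier drawn with `<path>`. Its stroke #000000 means engrave at S325, F4838. After flipping Y the toolpath is (131.9311,40.6017) → (105.7662,56.5704) → (64.5649,82.4935) → (27.5831,101.8095) → (14.0767,97.9570).

Shape 2 is a circle drawn with `<circle>`. Its stroke #000000 means engrave at S325, F4838. After flipping Y the toolpath is (109.9303,160.9627) → (104.7002,173.5892) → (92.0737,178.8193) → (79.4472,173.5892) → (74.2171,160.9627) → (79.4472,148.3362) → (92.0737,143.1061) → (104.7002,148.3362) → (109.9303,160.9627), returning to the start.

Shape 3 is a quadratic bezier drawn with `<path>`. Its stroke #000000 means engrave at S325, F4838. After flipping Y the toolpath is (134.6427,34.3475) → (97.1711,38.0069) → (66.9520,49.2903) → (43.9853,68.1976) → (28.2711,94.7288).

Shape 4 is a regular polygon drawn with `<polygon>`. Its stroke #000000 means engrave at S325, F4838. After flipping Y the toolpath is (97.0996,64.0885) → (29.0125,111.3232) → (103.9624,146.6710) → (97.0996,64.0885), returning to the start.

Shape 5 is a quadratic bezier drawn with `<path>`. Its stroke #000000 means engrave at S325, F4838. After flipping Y the toolpath is (58.0009,169.2380) → (53.6718,151.5936) → (48.7009,137.8858) → (43.0884,128.1146) → (36.8342,122.2799).

; LightBurn 1.4.05
; GRBL device profile, absolute coords
G21
G90
G0 X131.9311 Y40.6017
M3 S325
G1 X105.7662 Y56.5704 F4838
G1 X64.5649 Y82.4935
G1 X27.5831 Y101.8095
G1 X14.0767 Y97.9570
M5
G0 X109.9303 Y160.9627
M3 S325
G1 X104.7002 Y173.5892 F4838
G1 X92.0737 Y178.8193
G1 X79.4472 Y173.5892
G1 X74.2171 Y160.9627
G1 X79.4472 Y148.3362
G1 X92.0737 Y143.1061
G1 X104.7002 Y148.3362
G1 X109.9303 Y160.9627
M5
G0 X134.6427 Y34.3475
M3 S325
G1 X97.1711 Y38.0069 F4838
G1 X66.9520 Y49.2903
G1 X43.9853 Y68.1976
G1 X28.2711 Y94.7288
M5
G0 X97.0996 Y64.0885
M3 S325
G1 X29.0125 Y111.3232 F4838
G1 X103.9624 Y146.6710
G1 X97.0996 Y64.0885
M5
G0 X58.0009 Y169.2380
M3 S325
G1 X53.6718 Y151.5936 F4838
G1 X48.7009 Y137.8858
G1 X43.0884 Y128.1146
G1 X36.8342 Y122.2799
M5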